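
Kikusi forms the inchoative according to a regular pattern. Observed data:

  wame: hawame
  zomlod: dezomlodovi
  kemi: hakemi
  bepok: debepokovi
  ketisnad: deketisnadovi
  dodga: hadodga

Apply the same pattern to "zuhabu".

hazuhabu

"zuhabu" ends in a vowel. The stems ending in a vowel (kemi → hakemi, dodga → hadodga, wame → hawame) add the prefix ha-.
So zuhabu → hazuhabu.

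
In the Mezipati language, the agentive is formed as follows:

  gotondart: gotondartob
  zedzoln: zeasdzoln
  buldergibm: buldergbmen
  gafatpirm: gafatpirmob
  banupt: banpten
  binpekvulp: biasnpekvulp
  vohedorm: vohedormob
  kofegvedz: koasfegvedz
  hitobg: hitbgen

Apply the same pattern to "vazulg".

"vazulg" has second-to-last letter 'l'. The stems whose second-to-last letter is 'l' (zedzoln → zeasdzoln, binpekvulp → biasnpekvulp) insert -as- after the first vowel.
The other patterns: stems whose second-to-last letter is 'r' add -ob; stems whose second-to-last letter is 'b' or 'p' delete the last vowel and add -en.
So vazulg → vaaszulg.

vaaszulg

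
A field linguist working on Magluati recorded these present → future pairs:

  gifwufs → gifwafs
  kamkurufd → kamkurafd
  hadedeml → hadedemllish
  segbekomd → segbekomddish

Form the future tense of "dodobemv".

dodobemvvish

segbekomd and kamkurufd both end in -d yet inflect differently (segbekomddish, kamkurafd), so the final letter is not what conditions the rule; the second-to-last letter is.
"dodobemv" has second-to-last letter 'm'. The stems whose second-to-last letter is 'm' (hadedeml → hadedemllish, segbekomd → segbekomddish) double the final consonant and add -ish.
The other pattern: stems whose second-to-last letter is 'f' change the last vowel to 'a'.
So dodobemv → dodobemvvish.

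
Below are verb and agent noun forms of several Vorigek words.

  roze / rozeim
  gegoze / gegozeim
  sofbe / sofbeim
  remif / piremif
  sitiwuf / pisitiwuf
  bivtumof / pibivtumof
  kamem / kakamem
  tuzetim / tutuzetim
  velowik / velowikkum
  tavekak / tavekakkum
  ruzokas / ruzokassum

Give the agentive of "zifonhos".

zifonhossum

"zifonhos" ends in -s. The one such stem in the data (ruzokas → ruzokassum) doubles the final consonant and adds -um (as do velowik, tavekak), so the same rule applies.
So zifonhos → zifonhossum.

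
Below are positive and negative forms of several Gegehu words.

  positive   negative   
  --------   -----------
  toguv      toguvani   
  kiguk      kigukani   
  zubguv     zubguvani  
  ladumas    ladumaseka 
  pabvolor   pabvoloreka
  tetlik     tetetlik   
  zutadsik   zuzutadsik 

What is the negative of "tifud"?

kiguk and tetlik both end in -k yet inflect differently (kigukani, tetetlik), so the final letter is not what conditions the rule; the last vowel is.
"tifud" has last vowel 'u'. The stems whose last vowel is 'u' (toguv → toguvani, kiguk → kigukani, zubguv → zubguvani) add -ani.
So tifud → tifudani.

tifudani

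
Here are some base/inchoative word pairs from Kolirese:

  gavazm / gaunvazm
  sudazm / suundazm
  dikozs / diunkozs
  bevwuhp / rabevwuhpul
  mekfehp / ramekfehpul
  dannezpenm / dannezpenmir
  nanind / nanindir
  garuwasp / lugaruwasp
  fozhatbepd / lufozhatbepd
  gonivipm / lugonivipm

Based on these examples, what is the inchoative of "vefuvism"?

gavazm and dannezpenm both end in -m yet inflect differently (gaunvazm, dannezpenmir), so the final letter is not what conditions the rule; the second-to-last letter is.
"vefuvism" has second-to-last letter 's'. The one such stem in the data (garuwasp → lugaruwasp) adds the prefix lu-, so the same rule applies.
So vefuvism → luvefuvism.

luvefuvism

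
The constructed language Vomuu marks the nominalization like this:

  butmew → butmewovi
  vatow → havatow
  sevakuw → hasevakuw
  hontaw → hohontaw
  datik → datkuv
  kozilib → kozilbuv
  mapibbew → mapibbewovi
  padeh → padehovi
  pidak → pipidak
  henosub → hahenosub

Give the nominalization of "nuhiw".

"nuhiw" has last vowel 'i'. The stems whose last vowel is 'i' (datik → datkuv, kozilib → kozilbuv) delete the last vowel and add -uv.
The other patterns: stems whose last vowel is 'e' add -ovi; stems whose last vowel is 'a' repeat the first consonant+vowel as a prefix; stems whose last vowel is 'o' or 'u' add the prefix ha-.
So nuhiw → nuhwuv.

nuhwuv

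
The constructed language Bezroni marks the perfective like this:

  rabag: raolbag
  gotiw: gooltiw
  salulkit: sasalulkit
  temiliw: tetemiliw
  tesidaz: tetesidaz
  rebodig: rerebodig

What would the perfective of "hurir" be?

huolrir

gotiw and temiliw both end in -w yet inflect differently (gooltiw, tetemiliw), so the final letter is not what conditions the rule; the number of vowels is.
"hurir" has 2 vowels. The stems with 2 vowels (rabag → raolbag, gotiw → gooltiw) insert -ol- after the first vowel.
So hurir → huolrir.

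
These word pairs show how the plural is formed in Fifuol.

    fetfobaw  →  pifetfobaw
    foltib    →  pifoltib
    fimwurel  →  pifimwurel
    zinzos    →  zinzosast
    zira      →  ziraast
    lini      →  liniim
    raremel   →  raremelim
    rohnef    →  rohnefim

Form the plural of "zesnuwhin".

fimwurel and raremel both end in -l yet inflect differently (pifimwurel, raremelim), so the final letter is not what conditions the rule; the first letter is.
"zesnuwhin" begins with z-. The stems beginning with z- (zinzos → zinzosast, zira → ziraast) add -ast.
The other patterns: stems beginning with f- add the prefix pi-; stems beginning with l- or r- add -im.
So zesnuwhin → zesnuwhinast.

zesnuwhinast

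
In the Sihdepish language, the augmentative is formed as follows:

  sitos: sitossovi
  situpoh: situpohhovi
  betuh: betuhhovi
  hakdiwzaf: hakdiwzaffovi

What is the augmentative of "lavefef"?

Every pair shown (sitos → sitossovi, situpoh → situpohhovi, betuh → betuhhovi, …) follows the same rule: double the final consonant and add -ovi.
So lavefef → lavefeffovi.

lavefeffovi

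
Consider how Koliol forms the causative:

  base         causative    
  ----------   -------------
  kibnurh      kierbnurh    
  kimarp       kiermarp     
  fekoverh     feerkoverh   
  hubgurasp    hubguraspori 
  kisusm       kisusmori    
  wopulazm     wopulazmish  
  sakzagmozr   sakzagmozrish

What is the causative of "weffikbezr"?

weffikbezrish

kimarp and hubgurasp both end in -p yet inflect differently (kiermarp, hubguraspori), so the final letter is not what conditions the rule; the second-to-last letter is.
"weffikbezr" has second-to-last letter 'z'. The stems whose second-to-last letter is 'z' (wopulazm → wopulazmish, sakzagmozr → sakzagmozrish) add -ish.
The other patterns: stems whose second-to-last letter is 'r' insert -er- after the first vowel; stems whose second-to-last letter is 's' add -ori.
So weffikbezr → weffikbezrish.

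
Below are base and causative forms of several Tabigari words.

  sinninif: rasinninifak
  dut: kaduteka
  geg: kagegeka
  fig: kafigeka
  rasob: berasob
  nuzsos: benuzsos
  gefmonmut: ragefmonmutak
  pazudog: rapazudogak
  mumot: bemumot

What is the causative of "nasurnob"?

dut and mumot both end in -t yet inflect differently (kaduteka, bemumot), so the final letter is not what conditions the rule; the number of vowels is.
"nasurnob" has 3 vowels. The stems with 3 vowels (gefmonmut → ragefmonmutak, pazudog → rapazudogak, sinninif → rasinninifak) add ra- … -ak around the stem.
The other patterns: stems with 1 vowel add ka- … -eka around the stem; stems with 2 vowels add the prefix be-.
So nasurnob → ranasurnobak.

ranasurnobak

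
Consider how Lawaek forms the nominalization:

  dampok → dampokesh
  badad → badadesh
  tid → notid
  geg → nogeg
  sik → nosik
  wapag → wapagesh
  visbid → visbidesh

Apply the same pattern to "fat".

nofat

geg and wapag both end in -g yet inflect differently (nogeg, wapagesh), so the final letter is not what conditions the rule; the number of vowels is.
"fat" has 1 vowel. The stems with 1 vowel (tid → notid, geg → nogeg, sik → nosik) add the prefix no-.
So fat → nofat.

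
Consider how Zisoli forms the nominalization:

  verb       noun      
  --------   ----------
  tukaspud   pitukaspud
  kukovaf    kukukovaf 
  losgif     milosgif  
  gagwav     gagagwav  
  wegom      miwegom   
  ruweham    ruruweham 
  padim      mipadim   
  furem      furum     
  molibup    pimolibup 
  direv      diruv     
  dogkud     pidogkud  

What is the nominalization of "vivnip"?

mivivnip

ruweham and wegom both end in -m yet inflect differently (ruruweham, miwegom), so the final letter is not what conditions the rule; the last vowel is.
"vivnip" has last vowel 'i'. The stems whose last vowel is 'i' (padim → mipadim, losgif → milosgif) add the prefix mi-.
The other patterns: stems whose last vowel is 'a' repeat the first consonant+vowel as a prefix; stems whose last vowel is 'u' add the prefix pi-; stems whose last vowel is 'e' change the last vowel to 'u'.
So vivnip → mivivnip.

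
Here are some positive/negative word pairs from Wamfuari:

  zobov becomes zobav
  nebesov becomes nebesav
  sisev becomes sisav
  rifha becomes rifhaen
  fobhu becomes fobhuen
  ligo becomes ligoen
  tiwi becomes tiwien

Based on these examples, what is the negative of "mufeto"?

zobov and ligo both have last vowel 'o' yet inflect differently (zobav, ligoen), so the last vowel is not what conditions the rule; whether the stem ends in a vowel or a consonant is.
"mufeto" ends in a vowel. The stems ending in a vowel (rifha → rifhaen, fobhu → fobhuen, ligo → ligoen) add -en.
So mufeto → mufetoen.

mufetoen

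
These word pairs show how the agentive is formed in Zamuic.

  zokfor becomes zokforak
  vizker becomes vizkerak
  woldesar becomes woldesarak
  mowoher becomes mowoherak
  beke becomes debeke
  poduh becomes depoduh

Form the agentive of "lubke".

delubke

vizker and beke both have last vowel 'e' yet inflect differently (vizkerak, debeke), so the last vowel is not what conditions the rule; the final letter is.
"lubke" ends in -e. The one such stem in the data (beke → debeke) adds the prefix de-, so the same rule applies.
So lubke → delubke.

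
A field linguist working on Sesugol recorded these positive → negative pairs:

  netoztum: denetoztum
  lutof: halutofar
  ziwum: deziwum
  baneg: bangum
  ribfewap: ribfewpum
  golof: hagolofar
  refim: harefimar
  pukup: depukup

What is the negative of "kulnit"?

ribfewap and pukup both end in -p yet inflect differently (ribfewpum, depukup), so the final letter is not what conditions the rule; the last vowel is.
"kulnit" has last vowel 'i'. The one such stem in the data (refim → harefimar) adds ha- … -ar around the stem, so the same rule applies.
The other patterns: stems whose last vowel is 'a' or 'e' delete the last vowel and add -um; stems whose last vowel is 'u' add the prefix de-.
So kulnit → hakulnitar.

hakulnitar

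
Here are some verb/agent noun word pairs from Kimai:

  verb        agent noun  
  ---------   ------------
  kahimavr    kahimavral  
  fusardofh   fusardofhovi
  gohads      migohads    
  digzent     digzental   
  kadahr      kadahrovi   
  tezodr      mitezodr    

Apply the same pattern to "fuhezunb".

kadahr and tezodr both end in -r yet inflect differently (kadahrovi, mitezodr), so the final letter is not what conditions the rule; the second-to-last letter is.
"fuhezunb" has second-to-last letter 'n'. The one such stem in the data (digzent → digzental) adds -al, so the same rule applies.
So fuhezunb → fuhezunbal.

fuhezunbal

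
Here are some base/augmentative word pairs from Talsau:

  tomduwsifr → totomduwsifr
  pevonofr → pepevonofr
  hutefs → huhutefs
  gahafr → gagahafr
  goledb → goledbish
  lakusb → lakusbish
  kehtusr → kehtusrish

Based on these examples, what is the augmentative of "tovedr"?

tovedrish

tomduwsifr and kehtusr both end in -r yet inflect differently (totomduwsifr, kehtusrish), so the final letter is not what conditions the rule; the second-to-last letter is.
"tovedr" has second-to-last letter 'd'. The one such stem in the data (goledb → goledbish) adds -ish, so the same rule applies.
So tovedr → tovedrish.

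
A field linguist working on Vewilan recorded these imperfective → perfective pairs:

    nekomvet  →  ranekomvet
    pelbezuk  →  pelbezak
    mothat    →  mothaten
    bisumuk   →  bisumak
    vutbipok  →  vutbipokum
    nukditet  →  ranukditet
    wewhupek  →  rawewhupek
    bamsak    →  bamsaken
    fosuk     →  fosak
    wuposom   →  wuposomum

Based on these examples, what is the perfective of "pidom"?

pidomum

bamsak and vutbipok both end in -k yet inflect differently (bamsaken, vutbipokum), so the final letter is not what conditions the rule; the last vowel is.
"pidom" has last vowel 'o'. The stems whose last vowel is 'o' (wuposom → wuposomum, vutbipok → vutbipokum) add -um.
The other patterns: stems whose last vowel is 'a' add -en; stems whose last vowel is 'e' add the prefix ra-; stems whose last vowel is 'u' change the last vowel to 'a'.
So pidom → pidomum.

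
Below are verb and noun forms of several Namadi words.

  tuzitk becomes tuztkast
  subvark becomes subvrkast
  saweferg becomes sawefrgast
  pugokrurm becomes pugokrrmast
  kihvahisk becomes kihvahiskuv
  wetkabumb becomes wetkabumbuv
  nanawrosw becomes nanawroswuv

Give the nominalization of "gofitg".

goftgast

"gofitg" has second-to-last letter 't'. The one such stem in the data (tuzitk → tuztkast) deletes the last vowel and adds -ast (as do subvark, saweferg), so the same rule applies.
So gofitg → goftgast.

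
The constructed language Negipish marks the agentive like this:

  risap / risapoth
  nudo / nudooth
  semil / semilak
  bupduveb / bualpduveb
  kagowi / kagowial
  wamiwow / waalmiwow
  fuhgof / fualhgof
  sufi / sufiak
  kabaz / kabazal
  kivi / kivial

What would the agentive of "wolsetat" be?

"wolsetat" begins with w-. The one such stem in the data (wamiwow → waalmiwow) inserts -al- after the first vowel (as do bupduveb, fuhgof), so the same rule applies.
The other patterns: stems beginning with s- add -ak; stems beginning with n- or r- add -oth; stems beginning with k- add -al.
So wolsetat → woallsetat.

woallsetat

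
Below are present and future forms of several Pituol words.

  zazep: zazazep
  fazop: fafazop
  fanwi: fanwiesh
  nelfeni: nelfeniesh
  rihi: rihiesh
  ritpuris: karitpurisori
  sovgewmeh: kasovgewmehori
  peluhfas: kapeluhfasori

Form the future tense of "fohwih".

"fohwih" ends in -h. The one such stem in the data (sovgewmeh → kasovgewmehori) adds ka- … -ori around the stem, so the same rule applies.
The other patterns: stems ending in -p repeat the first consonant+vowel as a prefix; stems ending in -i add -esh.
So fohwih → kafohwihori.

kafohwihori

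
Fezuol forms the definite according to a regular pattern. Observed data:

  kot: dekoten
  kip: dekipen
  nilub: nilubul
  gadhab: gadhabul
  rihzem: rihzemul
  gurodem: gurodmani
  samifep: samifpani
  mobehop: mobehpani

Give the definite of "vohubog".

vohubgani

rihzem and gurodem both end in -m yet inflect differently (rihzemul, gurodmani), so the final letter is not what conditions the rule; the number of vowels is.
"vohubog" has 3 vowels. The stems with 3 vowels (gurodem → gurodmani, samifep → samifpani, mobehop → mobehpani) delete the last vowel and add -ani.
The other patterns: stems with 1 vowel add de- … -en around the stem; stems with 2 vowels add -ul.
So vohubog → vohubgani.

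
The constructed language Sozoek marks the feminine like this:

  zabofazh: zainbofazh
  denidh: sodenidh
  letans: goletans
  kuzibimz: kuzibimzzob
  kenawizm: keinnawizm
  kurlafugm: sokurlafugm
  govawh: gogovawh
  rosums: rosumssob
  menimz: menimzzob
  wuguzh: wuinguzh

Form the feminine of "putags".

soputags

wuguzh and denidh both end in -h yet inflect differently (wuinguzh, sodenidh), so the final letter is not what conditions the rule; the second-to-last letter is.
"putags" has second-to-last letter 'g'. The one such stem in the data (kurlafugm → sokurlafugm) adds the prefix so-, so the same rule applies.
The other patterns: stems whose second-to-last letter is 'z' insert -in- after the first vowel; stems whose second-to-last letter is 'm' double the final consonant and add -ob; stems whose second-to-last letter is 'n' or 'w' add the prefix go-.
So putags → soputags.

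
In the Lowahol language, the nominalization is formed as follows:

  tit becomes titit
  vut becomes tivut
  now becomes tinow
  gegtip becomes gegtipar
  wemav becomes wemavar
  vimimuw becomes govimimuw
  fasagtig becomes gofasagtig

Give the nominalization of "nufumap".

gonufumap

now and vimimuw both end in -w yet inflect differently (tinow, govimimuw), so the final letter is not what conditions the rule; the number of vowels is.
"nufumap" has 3 vowels. The stems with 3 vowels (vimimuw → govimimuw, fasagtig → gofasagtig) add the prefix go-.
So nufumap → gonufumap.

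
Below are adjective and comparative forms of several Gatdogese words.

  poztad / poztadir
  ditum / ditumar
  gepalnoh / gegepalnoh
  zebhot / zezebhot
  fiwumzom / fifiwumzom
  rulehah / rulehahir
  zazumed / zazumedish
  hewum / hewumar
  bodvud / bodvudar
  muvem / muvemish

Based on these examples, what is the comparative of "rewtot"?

rerewtot

"rewtot" has last vowel 'o'. The stems whose last vowel is 'o' (zebhot → zezebhot, gepalnoh → gegepalnoh, fiwumzom → fifiwumzom) repeat the first consonant+vowel as a prefix.
The other patterns: stems whose last vowel is 'e' add -ish; stems whose last vowel is 'u' add -ar; stems whose last vowel is 'a' add -ir.
So rewtot → rerewtot.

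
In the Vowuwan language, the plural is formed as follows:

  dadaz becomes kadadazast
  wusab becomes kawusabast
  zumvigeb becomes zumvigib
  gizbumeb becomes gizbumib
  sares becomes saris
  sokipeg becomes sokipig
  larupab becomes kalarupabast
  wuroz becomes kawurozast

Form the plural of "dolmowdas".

kadolmowdasast

zumvigeb and larupab both end in -b yet inflect differently (zumvigib, kalarupabast), so the final letter is not what conditions the rule; the last vowel is.
"dolmowdas" has last vowel 'a'. The stems whose last vowel is 'a' (larupab → kalarupabast, wusab → kawusabast, dadaz → kadadazast) add ka- … -ast around the stem.
So dolmowdas → kadolmowdasast.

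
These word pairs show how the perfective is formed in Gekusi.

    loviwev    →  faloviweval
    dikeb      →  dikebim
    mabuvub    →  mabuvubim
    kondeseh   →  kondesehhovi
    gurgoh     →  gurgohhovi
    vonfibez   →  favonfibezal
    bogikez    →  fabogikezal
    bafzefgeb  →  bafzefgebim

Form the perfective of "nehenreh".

kondeseh and bafzefgeb both have last vowel 'e' yet inflect differently (kondesehhovi, bafzefgebim), so the last vowel is not what conditions the rule; the final letter is.
"nehenreh" ends in -h. The stems ending in -h (kondeseh → kondesehhovi, gurgoh → gurgohhovi) double the final consonant and add -ovi.
The other patterns: stems ending in -b add -im; stems ending in -v or -z add fa- … -al around the stem.
So nehenreh → nehenrehhovi.

nehenrehhovi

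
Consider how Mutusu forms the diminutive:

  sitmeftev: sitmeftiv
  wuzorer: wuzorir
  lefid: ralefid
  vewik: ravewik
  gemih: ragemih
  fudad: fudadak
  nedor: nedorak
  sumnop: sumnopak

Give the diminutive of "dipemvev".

"dipemvev" has last vowel 'e'. The stems whose last vowel is 'e' (sitmeftev → sitmeftiv, wuzorer → wuzorir) change the last vowel to 'i'.
The other patterns: stems whose last vowel is 'i' add the prefix ra-; stems whose last vowel is 'a' or 'o' add -ak.
So dipemvev → dipemviv.

dipemviv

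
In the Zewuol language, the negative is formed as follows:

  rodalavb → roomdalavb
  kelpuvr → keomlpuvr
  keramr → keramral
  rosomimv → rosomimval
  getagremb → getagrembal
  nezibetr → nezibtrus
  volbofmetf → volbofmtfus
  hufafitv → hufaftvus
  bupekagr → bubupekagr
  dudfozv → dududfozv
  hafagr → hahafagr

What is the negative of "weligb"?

weweligb

kelpuvr and keramr both end in -r yet inflect differently (keomlpuvr, keramral), so the final letter is not what conditions the rule; the second-to-last letter is.
"weligb" has second-to-last letter 'g'. The stems whose second-to-last letter is 'g' (bupekagr → bubupekagr, hafagr → hahafagr) repeat the first consonant+vowel as a prefix.
So weligb → weweligb.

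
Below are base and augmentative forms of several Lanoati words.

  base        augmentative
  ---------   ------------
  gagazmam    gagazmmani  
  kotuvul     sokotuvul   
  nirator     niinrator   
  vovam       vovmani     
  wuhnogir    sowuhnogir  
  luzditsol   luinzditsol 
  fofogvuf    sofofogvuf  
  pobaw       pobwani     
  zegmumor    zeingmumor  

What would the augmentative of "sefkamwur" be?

sosefkamwur

luzditsol and kotuvul both end in -l yet inflect differently (luinzditsol, sokotuvul), so the final letter is not what conditions the rule; the last vowel is.
"sefkamwur" has last vowel 'u'. The stems whose last vowel is 'u' (kotuvul → sokotuvul, fofogvuf → sofofogvuf) add the prefix so-.
So sefkamwur → sosefkamwur.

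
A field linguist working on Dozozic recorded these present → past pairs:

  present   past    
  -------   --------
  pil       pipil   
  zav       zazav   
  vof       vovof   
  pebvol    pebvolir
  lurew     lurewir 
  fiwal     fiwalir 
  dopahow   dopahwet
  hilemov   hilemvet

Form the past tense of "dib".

didib

pil and pebvol both end in -l yet inflect differently (pipil, pebvolir), so the final letter is not what conditions the rule; the number of vowels is.
"dib" has 1 vowel. The stems with 1 vowel (pil → pipil, zav → zazav, vof → vovof) repeat the first consonant+vowel as a prefix.
The other patterns: stems with 2 vowels add -ir; stems with 3 vowels delete the last vowel and add -et.
So dib → didib.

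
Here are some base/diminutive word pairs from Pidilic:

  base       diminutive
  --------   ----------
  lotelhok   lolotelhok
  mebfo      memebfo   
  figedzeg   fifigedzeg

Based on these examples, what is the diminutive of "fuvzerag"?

Every pair shown (lotelhok → lolotelhok, mebfo → memebfo, figedzeg → fifigedzeg) follows the same rule: repeat the first consonant+vowel as a prefix.
So fuvzerag → fufuvzerag.

fufuvzerag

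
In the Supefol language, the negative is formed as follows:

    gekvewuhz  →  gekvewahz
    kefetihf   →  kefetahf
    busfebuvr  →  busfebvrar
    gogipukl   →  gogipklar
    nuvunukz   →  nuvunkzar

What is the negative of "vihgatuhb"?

vihgatahb

gekvewuhz and nuvunukz both end in -z yet inflect differently (gekvewahz, nuvunkzar), so the final letter is not what conditions the rule; the second-to-last letter is.
"vihgatuhb" has second-to-last letter 'h'. The stems whose second-to-last letter is 'h' (gekvewuhz → gekvewahz, kefetihf → kefetahf) change the last vowel to 'a'.
So vihgatuhb → vihgatahb.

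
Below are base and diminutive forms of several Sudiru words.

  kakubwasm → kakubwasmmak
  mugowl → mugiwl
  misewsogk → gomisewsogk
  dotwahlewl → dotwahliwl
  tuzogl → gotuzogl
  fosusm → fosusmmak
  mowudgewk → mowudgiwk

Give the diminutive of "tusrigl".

mowudgewk and misewsogk both end in -k yet inflect differently (mowudgiwk, gomisewsogk), so the final letter is not what conditions the rule; the second-to-last letter is.
"tusrigl" has second-to-last letter 'g'. The stems whose second-to-last letter is 'g' (misewsogk → gomisewsogk, tuzogl → gotuzogl) add the prefix go-.
So tusrigl → gotusrigl.

gotusrigl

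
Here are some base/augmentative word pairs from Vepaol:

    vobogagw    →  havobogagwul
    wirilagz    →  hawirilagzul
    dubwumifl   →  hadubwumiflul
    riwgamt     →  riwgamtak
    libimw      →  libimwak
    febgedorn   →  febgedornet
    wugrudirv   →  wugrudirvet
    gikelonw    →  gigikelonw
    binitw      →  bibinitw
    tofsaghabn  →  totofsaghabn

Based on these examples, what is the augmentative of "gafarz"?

"gafarz" has second-to-last letter 'r'. The stems whose second-to-last letter is 'r' (febgedorn → febgedornet, wugrudirv → wugrudirvet) add -et.
The other patterns: stems whose second-to-last letter is 'f' or 'g' add ha- … -ul around the stem; stems whose second-to-last letter is 'm' add -ak; stems whose second-to-last letter is 'b', 'n' or 't' repeat the first consonant+vowel as a prefix.
So gafarz → gafarzet.

gafarzet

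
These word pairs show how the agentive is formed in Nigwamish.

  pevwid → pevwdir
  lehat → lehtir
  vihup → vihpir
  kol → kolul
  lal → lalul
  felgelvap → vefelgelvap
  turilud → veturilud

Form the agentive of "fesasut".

vefesasut

"fesasut" has 3 vowels. The stems with 3 vowels (felgelvap → vefelgelvap, turilud → veturilud) add the prefix ve-.
So fesasut → vefesasut.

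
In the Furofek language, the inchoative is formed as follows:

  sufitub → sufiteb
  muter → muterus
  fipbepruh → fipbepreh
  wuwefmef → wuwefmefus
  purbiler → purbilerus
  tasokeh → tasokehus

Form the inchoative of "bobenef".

"bobenef" has last vowel 'e'. The stems whose last vowel is 'e' (tasokeh → tasokehus, muter → muterus, wuwefmef → wuwefmefus) add -us.
The other pattern: stems whose last vowel is 'u' change the last vowel to 'e'.
So bobenef → bobenefus.

bobenefus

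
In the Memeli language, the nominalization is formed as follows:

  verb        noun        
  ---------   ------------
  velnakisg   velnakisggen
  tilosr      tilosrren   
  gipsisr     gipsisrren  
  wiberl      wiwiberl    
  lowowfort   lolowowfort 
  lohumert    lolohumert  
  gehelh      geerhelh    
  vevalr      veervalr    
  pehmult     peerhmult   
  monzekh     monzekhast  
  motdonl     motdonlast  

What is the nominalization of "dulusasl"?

tilosr and vevalr both end in -r yet inflect differently (tilosrren, veervalr), so the final letter is not what conditions the rule; the second-to-last letter is.
"dulusasl" has second-to-last letter 's'. The stems whose second-to-last letter is 's' (velnakisg → velnakisggen, tilosr → tilosrren, gipsisr → gipsisrren) double the final consonant and add -en.
The other patterns: stems whose second-to-last letter is 'r' repeat the first consonant+vowel as a prefix; stems whose second-to-last letter is 'l' insert -er- after the first vowel; stems whose second-to-last letter is 'k' or 'n' add -ast.
So dulusasl → dulusasllen.

dulusasllen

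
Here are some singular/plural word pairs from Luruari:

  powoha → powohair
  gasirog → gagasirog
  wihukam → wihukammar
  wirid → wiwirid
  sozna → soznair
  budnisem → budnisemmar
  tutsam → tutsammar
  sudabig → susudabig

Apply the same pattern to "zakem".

"zakem" ends in -m. The stems ending in -m (tutsam → tutsammar, wihukam → wihukammar, budnisem → budnisemmar) double the final consonant and add -ar.
So zakem → zakemmar.

zakemmar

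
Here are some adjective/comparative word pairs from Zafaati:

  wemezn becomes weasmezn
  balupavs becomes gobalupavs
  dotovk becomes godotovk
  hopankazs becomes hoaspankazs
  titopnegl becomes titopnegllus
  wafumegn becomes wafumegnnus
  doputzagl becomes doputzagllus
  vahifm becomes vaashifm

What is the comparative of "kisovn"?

gokisovn

"kisovn" has second-to-last letter 'v'. The stems whose second-to-last letter is 'v' (dotovk → godotovk, balupavs → gobalupavs) add the prefix go-.
The other patterns: stems whose second-to-last letter is 'g' double the final consonant and add -us; stems whose second-to-last letter is 'f' or 'z' insert -as- after the first vowel.
So kisovn → gokisovn.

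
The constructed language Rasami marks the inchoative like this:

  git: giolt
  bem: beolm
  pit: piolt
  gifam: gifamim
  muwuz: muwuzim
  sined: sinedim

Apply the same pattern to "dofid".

dofidim

"dofid" has 2 vowels. The stems with 2 vowels (gifam → gifamim, muwuz → muwuzim, sined → sinedim) add -im.
The other pattern: stems with 1 vowel insert -ol- after the first vowel.
So dofid → dofidim.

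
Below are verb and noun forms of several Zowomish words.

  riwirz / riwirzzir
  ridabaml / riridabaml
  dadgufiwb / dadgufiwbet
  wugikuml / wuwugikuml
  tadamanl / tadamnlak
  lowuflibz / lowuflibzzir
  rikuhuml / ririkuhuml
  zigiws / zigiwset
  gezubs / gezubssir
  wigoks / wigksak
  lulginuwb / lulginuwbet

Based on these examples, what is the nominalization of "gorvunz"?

gorvnzak

wigoks and zigiws both end in -s yet inflect differently (wigksak, zigiwset), so the final letter is not what conditions the rule; the second-to-last letter is.
"gorvunz" has second-to-last letter 'n'. The one such stem in the data (tadamanl → tadamnlak) deletes the last vowel and adds -ak (as does wigoks), so the same rule applies.
The other patterns: stems whose second-to-last letter is 'w' add -et; stems whose second-to-last letter is 'm' repeat the first consonant+vowel as a prefix; stems whose second-to-last letter is 'b' or 'r' double the final consonant and add -ir.
So gorvunz → gorvnzak.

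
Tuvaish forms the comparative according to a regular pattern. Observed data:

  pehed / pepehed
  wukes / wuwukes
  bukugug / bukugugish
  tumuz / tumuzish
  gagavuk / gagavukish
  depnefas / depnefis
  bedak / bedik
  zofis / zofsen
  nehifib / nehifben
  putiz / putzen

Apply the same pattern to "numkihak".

numkihik

wukes and depnefas both end in -s yet inflect differently (wuwukes, depnefis), so the final letter is not what conditions the rule; the last vowel is.
"numkihak" has last vowel 'a'. The stems whose last vowel is 'a' (depnefas → depnefis, bedak → bedik) change the last vowel to 'i'.
So numkihak → numkihik.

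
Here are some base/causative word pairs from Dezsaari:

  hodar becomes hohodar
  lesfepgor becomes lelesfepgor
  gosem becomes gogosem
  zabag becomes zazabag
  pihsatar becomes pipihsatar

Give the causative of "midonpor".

Every pair shown (hodar → hohodar, lesfepgor → lelesfepgor, gosem → gogosem, …) follows the same rule: repeat the first consonant+vowel as a prefix.
So midonpor → mimidonpor.

mimidonpor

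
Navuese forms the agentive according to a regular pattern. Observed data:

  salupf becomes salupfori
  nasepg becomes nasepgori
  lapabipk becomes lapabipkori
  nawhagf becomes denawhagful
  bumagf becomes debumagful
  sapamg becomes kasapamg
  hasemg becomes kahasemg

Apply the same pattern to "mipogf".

"mipogf" has second-to-last letter 'g'. The stems whose second-to-last letter is 'g' (nawhagf → denawhagful, bumagf → debumagful) add de- … -ul around the stem.
So mipogf → demipogful.

demipogful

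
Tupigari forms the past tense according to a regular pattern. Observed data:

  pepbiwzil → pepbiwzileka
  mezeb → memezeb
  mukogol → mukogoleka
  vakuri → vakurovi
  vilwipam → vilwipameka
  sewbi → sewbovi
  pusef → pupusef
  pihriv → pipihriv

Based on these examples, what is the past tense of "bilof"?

bibilof

pepbiwzil and sewbi both have last vowel 'i' yet inflect differently (pepbiwzileka, sewbovi), so the last vowel is not what conditions the rule; the final letter is.
"bilof" ends in -f. The one such stem in the data (pusef → pupusef) repeats the first consonant+vowel as a prefix (as do mezeb, pihriv), so the same rule applies.
So bilof → bibilof.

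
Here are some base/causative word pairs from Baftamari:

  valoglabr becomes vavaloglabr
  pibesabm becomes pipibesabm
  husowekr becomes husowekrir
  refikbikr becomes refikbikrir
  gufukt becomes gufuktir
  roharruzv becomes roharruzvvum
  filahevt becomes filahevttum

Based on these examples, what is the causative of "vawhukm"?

valoglabr and husowekr both end in -r yet inflect differently (vavaloglabr, husowekrir), so the final letter is not what conditions the rule; the second-to-last letter is.
"vawhukm" has second-to-last letter 'k'. The stems whose second-to-last letter is 'k' (husowekr → husowekrir, refikbikr → refikbikrir, gufukt → gufuktir) add -ir.
The other patterns: stems whose second-to-last letter is 'b' repeat the first consonant+vowel as a prefix; stems whose second-to-last letter is 'v' or 'z' double the final consonant and add -um.
So vawhukm → vawhukmir.

vawhukmir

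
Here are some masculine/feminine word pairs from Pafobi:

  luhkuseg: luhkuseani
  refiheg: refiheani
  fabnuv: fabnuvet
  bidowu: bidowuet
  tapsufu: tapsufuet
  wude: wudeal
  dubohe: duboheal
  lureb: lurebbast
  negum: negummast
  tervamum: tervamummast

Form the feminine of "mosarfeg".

luhkuseg and wude both have last vowel 'e' yet inflect differently (luhkuseani, wudeal), so the last vowel is not what conditions the rule; the final letter is.
"mosarfeg" ends in -g. The stems ending in -g (luhkuseg → luhkuseani, refiheg → refiheani) drop the final letter and add -ani.
The other patterns: stems ending in -u or -v add -et; stems ending in -e add -al; stems ending in -b or -m double the final consonant and add -ast.
So mosarfeg → mosarfeani.

mosarfeani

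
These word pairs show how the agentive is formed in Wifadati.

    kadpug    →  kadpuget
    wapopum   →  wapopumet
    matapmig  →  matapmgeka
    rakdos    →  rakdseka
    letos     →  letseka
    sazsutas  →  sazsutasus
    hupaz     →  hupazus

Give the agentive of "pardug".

"pardug" has last vowel 'u'. The stems whose last vowel is 'u' (kadpug → kadpuget, wapopum → wapopumet) add -et.
The other patterns: stems whose last vowel is 'i' or 'o' delete the last vowel and add -eka; stems whose last vowel is 'a' add -us.
So pardug → parduget.

parduget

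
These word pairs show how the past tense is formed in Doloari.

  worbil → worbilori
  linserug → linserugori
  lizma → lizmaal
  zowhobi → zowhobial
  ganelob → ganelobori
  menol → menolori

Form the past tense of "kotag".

worbil and zowhobi both have last vowel 'i' yet inflect differently (worbilori, zowhobial), so the last vowel is not what conditions the rule; whether the stem ends in a vowel or a consonant is.
"kotag" ends in a consonant. The stems ending in a consonant (worbil → worbilori, menol → menolori, ganelob → ganelobori) add -ori.
The other pattern: stems ending in a vowel add -al.
So kotag → kotagori.

kotagori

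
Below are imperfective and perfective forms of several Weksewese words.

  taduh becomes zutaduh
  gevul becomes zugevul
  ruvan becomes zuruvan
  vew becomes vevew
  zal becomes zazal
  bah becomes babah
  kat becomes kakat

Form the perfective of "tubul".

zutubul

"tubul" has 2 vowels. The stems with 2 vowels (taduh → zutaduh, gevul → zugevul, ruvan → zuruvan) add the prefix zu-.
The other pattern: stems with 1 vowel repeat the first consonant+vowel as a prefix.
So tubul → zutubul.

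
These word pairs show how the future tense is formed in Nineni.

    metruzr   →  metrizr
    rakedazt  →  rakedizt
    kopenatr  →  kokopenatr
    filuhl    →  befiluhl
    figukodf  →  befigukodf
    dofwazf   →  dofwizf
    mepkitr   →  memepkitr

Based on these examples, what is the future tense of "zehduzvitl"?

kopenatr and metruzr both end in -r yet inflect differently (kokopenatr, metrizr), so the final letter is not what conditions the rule; the second-to-last letter is.
"zehduzvitl" has second-to-last letter 't'. The stems whose second-to-last letter is 't' (kopenatr → kokopenatr, mepkitr → memepkitr) repeat the first consonant+vowel as a prefix.
The other patterns: stems whose second-to-last letter is 'z' change the last vowel to 'i'; stems whose second-to-last letter is 'd' or 'h' add the prefix be-.
So zehduzvitl → zezehduzvitl.

zezehduzvitl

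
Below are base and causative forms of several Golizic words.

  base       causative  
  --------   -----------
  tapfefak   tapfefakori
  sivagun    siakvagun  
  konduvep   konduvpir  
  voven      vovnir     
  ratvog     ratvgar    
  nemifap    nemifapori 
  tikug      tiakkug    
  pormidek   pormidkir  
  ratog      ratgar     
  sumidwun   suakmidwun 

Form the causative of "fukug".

"fukug" has last vowel 'u'. The stems whose last vowel is 'u' (sumidwun → suakmidwun, sivagun → siakvagun, tikug → tiakkug) insert -ak- after the first vowel.
So fukug → fuakkug.

fuakkug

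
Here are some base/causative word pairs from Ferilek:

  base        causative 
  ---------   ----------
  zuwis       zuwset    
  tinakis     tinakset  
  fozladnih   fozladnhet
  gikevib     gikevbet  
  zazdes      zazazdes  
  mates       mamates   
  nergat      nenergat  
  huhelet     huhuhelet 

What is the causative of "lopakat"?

lolopakat

zuwis and zazdes both end in -s yet inflect differently (zuwset, zazazdes), so the final letter is not what conditions the rule; the last vowel is.
"lopakat" has last vowel 'a'. The one such stem in the data (nergat → nenergat) repeats the first consonant+vowel as a prefix (as do zazdes, mates), so the same rule applies.
The other pattern: stems whose last vowel is 'i' delete the last vowel and add -et.
So lopakat → lolopakat.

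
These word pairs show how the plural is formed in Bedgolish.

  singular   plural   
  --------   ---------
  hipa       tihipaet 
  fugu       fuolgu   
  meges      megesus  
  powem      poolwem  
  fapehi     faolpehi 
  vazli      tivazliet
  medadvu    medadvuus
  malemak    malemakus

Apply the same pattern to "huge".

tihugeet

"huge" begins with h-. The one such stem in the data (hipa → tihipaet) adds ti- … -et around the stem, so the same rule applies.
The other patterns: stems beginning with m- add -us; stems beginning with f- or p- insert -ol- after the first vowel.
So huge → tihugeet.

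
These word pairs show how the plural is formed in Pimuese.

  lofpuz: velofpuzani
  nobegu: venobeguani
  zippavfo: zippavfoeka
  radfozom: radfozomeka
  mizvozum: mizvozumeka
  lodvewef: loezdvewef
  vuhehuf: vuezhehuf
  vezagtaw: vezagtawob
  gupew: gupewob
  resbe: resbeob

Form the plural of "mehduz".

lofpuz and mizvozum both have last vowel 'u' yet inflect differently (velofpuzani, mizvozumeka), so the last vowel is not what conditions the rule; the final letter is.
"mehduz" ends in -z. The one such stem in the data (lofpuz → velofpuzani) adds ve- … -ani around the stem, so the same rule applies.
The other patterns: stems ending in -m or -o add -eka; stems ending in -f insert -ez- after the first vowel; stems ending in -e or -w add -ob.
So mehduz → vemehduzani.

vemehduzani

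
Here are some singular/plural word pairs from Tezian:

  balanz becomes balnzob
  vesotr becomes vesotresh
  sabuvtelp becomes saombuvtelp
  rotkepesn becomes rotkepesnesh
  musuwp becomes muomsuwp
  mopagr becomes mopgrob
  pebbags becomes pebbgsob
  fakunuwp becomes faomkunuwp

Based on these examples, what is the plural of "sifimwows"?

siomfimwows

mopagr and vesotr both end in -r yet inflect differently (mopgrob, vesotresh), so the final letter is not what conditions the rule; the second-to-last letter is.
"sifimwows" has second-to-last letter 'w'. The stems whose second-to-last letter is 'w' (musuwp → muomsuwp, fakunuwp → faomkunuwp) insert -om- after the first vowel.
The other patterns: stems whose second-to-last letter is 'g' or 'n' delete the last vowel and add -ob; stems whose second-to-last letter is 's' or 't' add -esh.
So sifimwows → siomfimwows.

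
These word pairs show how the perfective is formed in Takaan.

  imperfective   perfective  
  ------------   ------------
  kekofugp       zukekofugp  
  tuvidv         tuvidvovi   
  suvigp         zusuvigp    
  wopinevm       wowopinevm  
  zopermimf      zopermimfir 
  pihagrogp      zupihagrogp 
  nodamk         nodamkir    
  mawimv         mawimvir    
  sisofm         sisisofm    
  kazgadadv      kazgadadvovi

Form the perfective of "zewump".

zewumpir

"zewump" has second-to-last letter 'm'. The stems whose second-to-last letter is 'm' (nodamk → nodamkir, zopermimf → zopermimfir, mawimv → mawimvir) add -ir.
So zewump → zewumpir.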